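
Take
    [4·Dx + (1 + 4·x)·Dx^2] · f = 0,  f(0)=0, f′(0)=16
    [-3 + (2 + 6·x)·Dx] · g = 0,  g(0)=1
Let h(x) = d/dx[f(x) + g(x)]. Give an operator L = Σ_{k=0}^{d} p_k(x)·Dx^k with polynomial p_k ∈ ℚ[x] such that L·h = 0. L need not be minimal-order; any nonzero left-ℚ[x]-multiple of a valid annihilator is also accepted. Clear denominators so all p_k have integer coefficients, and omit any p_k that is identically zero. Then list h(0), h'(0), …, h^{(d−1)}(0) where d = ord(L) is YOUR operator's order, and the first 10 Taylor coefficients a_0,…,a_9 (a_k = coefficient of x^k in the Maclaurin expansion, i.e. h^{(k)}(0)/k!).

f: a_k = 0, 16, -32, 256/3, -256, 4096/5, -8192/3, 65536/7, -32768, 1048576/9, …
g: a_k = 1, 3/2, -9/8, 27/16, -405/128, 1701/256, -15309/1024, 72171/2048, -2814669/32768, 14073345/65536, …
h₀=f+g: left-lcm gives L₀, ord ≤ 3.
h=h₀': d/dx-closure on L₀ ⇒ L.
L = (84 + 144·x) + (101 + 552·x + 720·x^2)·Dx + (10 + 94·x + 288·x^2 + 288·x^3)·Dx^2  (order 2).
h: a_k = 35/2, -265/4, 4177/16, -33173/32, 1057081/256, -8434535/512, 134722925/2048, -1076556493/4096, 68846136841/65536, -550473554483/131072, …
ICs: h(0) = 35/2, h′(0) = -265/4.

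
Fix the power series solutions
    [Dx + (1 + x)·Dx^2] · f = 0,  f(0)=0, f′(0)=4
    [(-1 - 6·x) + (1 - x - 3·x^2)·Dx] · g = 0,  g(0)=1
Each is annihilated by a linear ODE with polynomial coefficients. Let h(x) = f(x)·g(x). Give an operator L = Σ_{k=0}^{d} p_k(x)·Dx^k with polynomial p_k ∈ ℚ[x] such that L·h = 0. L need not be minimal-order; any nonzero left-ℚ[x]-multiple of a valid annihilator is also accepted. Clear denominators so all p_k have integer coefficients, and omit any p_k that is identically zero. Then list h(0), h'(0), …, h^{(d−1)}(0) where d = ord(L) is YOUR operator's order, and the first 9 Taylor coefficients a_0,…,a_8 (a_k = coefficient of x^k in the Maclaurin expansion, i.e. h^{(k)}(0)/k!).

L = (7 + 12·x) + (1 + 15·x + 15·x^2)·Dx + (-1 + 4·x^2 + 3·x^3)·Dx^2  (order 2).
h: a_k = 0, 4, 2, 46/3, 61/3, 1007/15, 1912/15, 34591/105, 149381/210, …
ICs: h(0) = 0, h′(0) = 4.

f: a_k = 0, 4, -2, 4/3, -1, 4/5, -2/3, 4/7, -1/2, …
g: a_k = 1, 1, 4, 7, 19, 40, 97, 217, 508, …
L₀ := L_f ⊗_s L_g (sym. prod.), ord ≤ 2.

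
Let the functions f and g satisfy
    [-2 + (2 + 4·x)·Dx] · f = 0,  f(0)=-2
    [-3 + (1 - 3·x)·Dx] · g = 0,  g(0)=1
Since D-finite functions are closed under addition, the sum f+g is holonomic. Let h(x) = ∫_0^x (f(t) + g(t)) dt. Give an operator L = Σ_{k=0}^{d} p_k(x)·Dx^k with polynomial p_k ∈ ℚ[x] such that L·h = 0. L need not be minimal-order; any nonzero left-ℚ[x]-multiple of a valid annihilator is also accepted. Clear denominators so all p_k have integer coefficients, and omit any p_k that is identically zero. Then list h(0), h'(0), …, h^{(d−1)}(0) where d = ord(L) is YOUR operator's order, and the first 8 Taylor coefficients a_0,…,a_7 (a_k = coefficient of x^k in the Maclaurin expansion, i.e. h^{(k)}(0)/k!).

f: a_k = -2, -2, 1, -1, 5/4, -7/4, 21/8, -33/8, …
g: a_k = 1, 3, 9, 27, 81, 243, 729, 2187, …
Sum ⇒ L₀ = lclm(L_f,L_g) in ℚ(x)⟨Dx⟩.
Integrate: L := L₀·Dx.
L = (21 + 27·x)·Dx + (-19 - 66·x - 81·x^2)·Dx^2 + (2 + 7·x - 21·x^2 - 54·x^3)·Dx^3  (order 3).
h: a_k = 0, -1, 1/2, 10/3, 13/2, 329/20, 965/24, 5853/56, …
ICs: h(0) = 0, h′(0) = -1, h′′(0) = 1.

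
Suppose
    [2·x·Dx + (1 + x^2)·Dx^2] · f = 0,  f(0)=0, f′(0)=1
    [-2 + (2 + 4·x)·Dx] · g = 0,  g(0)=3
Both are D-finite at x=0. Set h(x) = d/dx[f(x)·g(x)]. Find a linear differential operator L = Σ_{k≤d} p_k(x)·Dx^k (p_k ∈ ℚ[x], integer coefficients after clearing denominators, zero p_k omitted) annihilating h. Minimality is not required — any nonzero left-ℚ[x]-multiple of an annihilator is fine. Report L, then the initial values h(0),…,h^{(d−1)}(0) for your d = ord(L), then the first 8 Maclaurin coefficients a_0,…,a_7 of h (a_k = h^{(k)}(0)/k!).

L = (-1 + 20·x + 20·x^2 - 12·x^3 - 3·x^4) + (8 + 30·x + 54·x^2 + 34·x^3 - 42·x^4 - 12·x^5)·Dx + (3 + 10·x + 6·x^2 - 2·x^3 - x^4 - 12·x^5 - 4·x^6)·Dx^2  (order 2).
h: a_k = 3, 6, -15/2, 2, -31/8, 327/20, -2263/80, 2903/70, …
ICs: h(0) = 3, h′(0) = 6.

f: a_k = 0, 1, 0, -1/3, 0, 1/5, 0, -1/7, …
g: a_k = 3, 3, -3/2, 3/2, -15/8, 21/8, -63/16, 99/16, …
f·g: L₀ = L_f ⊗_s L_g, ord ≤ 2·1.
Derive L from L₀ (diff closure).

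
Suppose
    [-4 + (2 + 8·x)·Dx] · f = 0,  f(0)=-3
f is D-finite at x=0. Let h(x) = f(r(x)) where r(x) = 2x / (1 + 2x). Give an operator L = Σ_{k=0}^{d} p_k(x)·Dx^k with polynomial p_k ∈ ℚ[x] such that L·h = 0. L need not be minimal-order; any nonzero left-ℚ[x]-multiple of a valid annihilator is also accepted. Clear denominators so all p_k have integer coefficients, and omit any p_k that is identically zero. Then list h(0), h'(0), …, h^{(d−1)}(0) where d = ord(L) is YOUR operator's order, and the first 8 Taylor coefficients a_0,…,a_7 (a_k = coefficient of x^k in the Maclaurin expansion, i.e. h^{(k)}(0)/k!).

f: a_k = -3, -6, 6, -12, 30, -84, 252, -792, …
h₀=f(r): pull back L_f along r ⇒ L₀.
L = -4 + (1 + 12·x + 20·x^2)·Dx  (order 1).
h: a_k = -3, -12, 48, -240, 1440, -9792, 72192, -561408, …
ICs: h(0) = -3.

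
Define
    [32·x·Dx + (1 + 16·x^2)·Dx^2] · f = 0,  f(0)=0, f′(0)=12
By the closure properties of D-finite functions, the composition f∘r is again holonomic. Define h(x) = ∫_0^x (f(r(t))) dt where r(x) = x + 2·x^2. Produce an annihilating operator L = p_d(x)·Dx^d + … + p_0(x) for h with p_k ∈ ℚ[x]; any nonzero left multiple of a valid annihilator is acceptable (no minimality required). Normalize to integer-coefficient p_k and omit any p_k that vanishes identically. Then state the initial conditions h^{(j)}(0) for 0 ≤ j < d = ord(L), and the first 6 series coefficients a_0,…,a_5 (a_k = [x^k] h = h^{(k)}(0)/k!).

L = (-4 + 32·x + 256·x^2 + 768·x^3 + 768·x^4)·Dx^2 + (1 + 4·x + 16·x^2 + 128·x^3 + 320·x^4 + 256·x^5)·Dx^3  (order 3).
h: a_k = 0, 0, 6, 8, -16, -384/5, …
ICs: h(0) = 0, h′(0) = 0, h′′(0) = 12.

f: a_k = 0, 12, 0, -64, 0, 3072/5, …
h₀=f(r): pull back L_f along r ⇒ L₀.
h=∫₀ˣh₀: take L = L₀·Dx.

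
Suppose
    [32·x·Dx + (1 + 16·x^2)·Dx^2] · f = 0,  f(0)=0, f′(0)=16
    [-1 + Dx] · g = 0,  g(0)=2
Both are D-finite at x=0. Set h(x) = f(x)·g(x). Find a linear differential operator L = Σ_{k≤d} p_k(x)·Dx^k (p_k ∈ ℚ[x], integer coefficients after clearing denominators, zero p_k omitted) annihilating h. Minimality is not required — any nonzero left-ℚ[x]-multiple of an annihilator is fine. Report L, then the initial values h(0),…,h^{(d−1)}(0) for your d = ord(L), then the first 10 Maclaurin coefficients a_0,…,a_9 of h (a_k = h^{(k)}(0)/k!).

f: a_k = 0, 16, 0, -256/3, 0, 4096/5, 0, -65536/7, 0, 1048576/9, …
g: a_k = 2, 2, 1, 1/3, 1/12, 1/60, 1/360, 1/2520, 1/20160, 1/181440, …
Sym-product of L_f,L_g gives L₀ (≤ ord 2).
L = (1 - 32·x + 16·x^2) + (-2 + 32·x - 32·x^2)·Dx + (1 + 16·x^2)·Dx^2  (order 2).
h: a_k = 0, 32, 32, -464/3, -496/3, 7772/5, 14492/9, -1880806/105, -1162534/63, 169134311/756, …
ICs: h(0) = 0, h′(0) = 32.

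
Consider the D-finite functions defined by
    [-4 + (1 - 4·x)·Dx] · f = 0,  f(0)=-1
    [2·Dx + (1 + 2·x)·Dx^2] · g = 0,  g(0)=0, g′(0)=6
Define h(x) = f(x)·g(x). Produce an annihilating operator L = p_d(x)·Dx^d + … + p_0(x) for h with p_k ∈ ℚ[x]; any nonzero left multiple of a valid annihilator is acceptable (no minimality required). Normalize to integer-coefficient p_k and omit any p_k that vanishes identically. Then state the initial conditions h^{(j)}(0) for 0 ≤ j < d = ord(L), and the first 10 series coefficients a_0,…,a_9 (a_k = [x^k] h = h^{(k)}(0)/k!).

L = 8 + (6 + 24·x)·Dx + (-1 + 2·x + 8·x^2)·Dx^2  (order 2).
h: a_k = 0, -6, -18, -80, -308, -6256/5, -24864/5, -698112/35, -2789088/35, -33486976/105, …
ICs: h(0) = 0, h′(0) = -6.

f: a_k = -1, -4, -16, -64, -256, -1024, -4096, -16384, -65536, -262144, …
g: a_k = 0, 6, -6, 8, -12, 96/5, -32, 384/7, -96, 512/3, …
h₀=f·g: eliminate ⇒ L₀, order ≤ 1·2.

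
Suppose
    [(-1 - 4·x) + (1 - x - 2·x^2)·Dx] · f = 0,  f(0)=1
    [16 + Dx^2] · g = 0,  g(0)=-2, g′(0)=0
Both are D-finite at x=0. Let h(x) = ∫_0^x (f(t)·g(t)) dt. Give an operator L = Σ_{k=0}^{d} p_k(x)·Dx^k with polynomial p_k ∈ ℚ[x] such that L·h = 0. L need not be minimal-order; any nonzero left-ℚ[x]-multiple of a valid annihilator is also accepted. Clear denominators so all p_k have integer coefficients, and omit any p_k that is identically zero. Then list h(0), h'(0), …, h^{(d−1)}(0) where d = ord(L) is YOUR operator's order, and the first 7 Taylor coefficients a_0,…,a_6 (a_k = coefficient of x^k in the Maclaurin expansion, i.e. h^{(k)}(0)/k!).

f: a_k = 1, 1, 3, 5, 11, 21, 43, …
g: a_k = -2, 0, 16, 0, -64/3, 0, 512/45, …
Product ⇒ symmetric product L₀, ord ≤ 2.
h=∫₀ˣh₀: take L = L₀·Dx.
L = (-12 + 16·x + 32·x^2)·Dx + (2 + 8·x)·Dx^2 + (-1 + x + 2·x^2)·Dx^3  (order 3).
h: a_k = 0, -2, -1, 10/3, 3/2, 14/15, 25/9, …
ICs: h(0) = 0, h′(0) = -2, h′′(0) = -2.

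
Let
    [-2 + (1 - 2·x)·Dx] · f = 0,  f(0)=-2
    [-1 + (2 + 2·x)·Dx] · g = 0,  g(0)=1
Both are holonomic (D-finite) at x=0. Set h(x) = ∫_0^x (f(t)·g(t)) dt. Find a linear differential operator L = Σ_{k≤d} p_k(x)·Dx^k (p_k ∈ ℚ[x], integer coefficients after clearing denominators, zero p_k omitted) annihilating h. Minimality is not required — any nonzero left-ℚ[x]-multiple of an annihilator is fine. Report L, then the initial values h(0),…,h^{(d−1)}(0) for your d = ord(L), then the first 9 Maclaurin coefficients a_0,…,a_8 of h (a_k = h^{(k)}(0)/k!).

L = (5 + 2·x)·Dx + (-2 + 2·x + 4·x^2)·Dx^2  (order 2).
h: a_k = 0, -2, -5/2, -13/4, -157/32, -2507/320, -3345/256, -80259/3584, -321069/8192, …
ICs: h(0) = 0, h′(0) = -2.

f: a_k = -2, -4, -8, -16, -32, -64, -128, -256, -512, …
g: a_k = 1, 1/2, -1/8, 1/16, -5/128, 7/256, -21/1024, 33/2048, -429/32768, …
h₀=f·g: eliminate ⇒ L₀, order ≤ 1·1.
∫: right-multiply L₀ by Dx.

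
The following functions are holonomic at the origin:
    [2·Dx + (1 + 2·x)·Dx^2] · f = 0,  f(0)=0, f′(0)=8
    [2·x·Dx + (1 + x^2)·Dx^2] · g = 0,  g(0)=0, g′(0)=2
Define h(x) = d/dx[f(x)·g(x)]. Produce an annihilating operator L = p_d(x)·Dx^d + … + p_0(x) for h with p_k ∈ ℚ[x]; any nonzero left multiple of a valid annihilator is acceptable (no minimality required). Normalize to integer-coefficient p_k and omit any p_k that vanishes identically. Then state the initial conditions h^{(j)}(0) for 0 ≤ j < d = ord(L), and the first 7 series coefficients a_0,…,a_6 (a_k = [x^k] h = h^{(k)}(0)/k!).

L = (24 + 80·x + 88·x^2 + 240·x^3 + 240·x^4 + 208·x^5 + 16·x^7) + (12 + 80·x + 332·x^2 + 608·x^3 + 880·x^4 + 744·x^5 + 560·x^6 + 24·x^7 + 56·x^8)·Dx + (12 + 52·x + 168·x^2 + 372·x^3 + 516·x^4 + 564·x^5 + 384·x^6 + 276·x^7 + 24·x^8 + 32·x^9)·Dx^2 + (2 + 12·x + 34·x^2 + 64·x^3 + 87·x^4 + 96·x^5 + 84·x^6 + 48·x^7 + 33·x^8 + 4·x^9 + 4·x^10)·Dx^3  (order 3).
h: a_k = 0, 32, -48, 64, -400/3, 4256/15, -8176/15, …
ICs: h(0) = 0, h′(0) = 32, h′′(0) = -96.

f: a_k = 0, 8, -8, 32/3, -16, 128/5, -128/3, …
g: a_k = 0, 2, 0, -2/3, 0, 2/5, 0, …
Product ⇒ symmetric product L₀, ord ≤ 4.
h=h₀': d/dx-closure on L₀ ⇒ L.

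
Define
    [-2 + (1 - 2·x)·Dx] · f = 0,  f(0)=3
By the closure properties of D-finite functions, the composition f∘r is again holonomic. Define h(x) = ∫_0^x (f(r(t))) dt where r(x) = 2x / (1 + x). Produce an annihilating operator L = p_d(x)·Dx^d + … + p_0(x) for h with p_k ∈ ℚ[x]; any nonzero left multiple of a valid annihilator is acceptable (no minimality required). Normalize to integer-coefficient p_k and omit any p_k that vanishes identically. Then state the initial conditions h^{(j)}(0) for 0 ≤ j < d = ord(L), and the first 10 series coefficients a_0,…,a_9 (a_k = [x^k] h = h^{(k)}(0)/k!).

L = 4·Dx + (-1 + 2·x + 3·x^2)·Dx^2  (order 2).
h: a_k = 0, 3, 6, 12, 27, 324/5, 162, 2916/7, 2187/2, 2916, …
ICs: h(0) = 0, h′(0) = 3.

f: a_k = 3, 6, 12, 24, 48, 96, 192, 384, 768, 1536, …
Change of var in L_f (x↦r) gives L₀.
∫: right-multiply L₀ by Dx.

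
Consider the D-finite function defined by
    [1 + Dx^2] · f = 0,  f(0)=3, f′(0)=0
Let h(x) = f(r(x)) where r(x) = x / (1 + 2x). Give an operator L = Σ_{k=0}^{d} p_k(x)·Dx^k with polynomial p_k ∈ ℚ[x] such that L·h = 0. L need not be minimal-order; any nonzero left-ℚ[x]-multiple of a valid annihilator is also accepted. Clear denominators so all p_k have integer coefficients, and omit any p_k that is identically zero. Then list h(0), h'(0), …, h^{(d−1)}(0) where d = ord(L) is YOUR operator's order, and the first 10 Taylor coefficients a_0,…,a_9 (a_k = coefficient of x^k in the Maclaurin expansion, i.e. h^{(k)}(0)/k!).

f: a_k = 3, 0, -3/2, 0, 1/8, 0, -1/240, 0, 1/13440, 0, …
L₀ from L_f via x↦r, Dx↦r'^{-1}Dx.
L = 1 + (4 + 24·x + 48·x^2 + 32·x^3)·Dx + (1 + 8·x + 24·x^2 + 32·x^3 + 16·x^4)·Dx^2  (order 2).
h: a_k = 3, 0, -3/2, 6, -143/8, 47, -27601/240, 5361/20, -8095583/13440, 1103647/840, …
ICs: h(0) = 3, h′(0) = 0.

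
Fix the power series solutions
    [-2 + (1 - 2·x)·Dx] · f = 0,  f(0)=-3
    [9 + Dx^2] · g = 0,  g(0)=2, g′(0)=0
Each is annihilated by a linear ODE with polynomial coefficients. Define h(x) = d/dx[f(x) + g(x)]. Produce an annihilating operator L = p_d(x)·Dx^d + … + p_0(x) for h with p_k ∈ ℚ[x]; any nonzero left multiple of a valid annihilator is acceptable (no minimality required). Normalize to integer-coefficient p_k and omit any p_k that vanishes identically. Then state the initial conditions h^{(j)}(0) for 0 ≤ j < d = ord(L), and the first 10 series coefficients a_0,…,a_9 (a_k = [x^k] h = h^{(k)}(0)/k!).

f: a_k = -3, -6, -12, -24, -48, -96, -192, -384, -768, -1536, …
g: a_k = 2, 0, -9, 0, 27/4, 0, -81/40, 0, 729/2240, 0, …
Weyl lclm of L_f,L_g ⇒ L₀ (ord ≤ 3).
h₀' ⇒ L via d/dx closure of L₀.
L = (684 - 432·x + 432·x^2) + (-99 + 306·x - 324·x^2 + 216·x^3)·Dx + (76 - 48·x + 48·x^2)·Dx^2 + (-11 + 34·x - 36·x^2 + 24·x^3)·Dx^3  (order 3).
h: a_k = -6, -42, -72, -165, -480, -23283/20, -2688, -1719591/280, -13824, -68813529/2240, …
ICs: h(0) = -6, h′(0) = -42, h′′(0) = -144.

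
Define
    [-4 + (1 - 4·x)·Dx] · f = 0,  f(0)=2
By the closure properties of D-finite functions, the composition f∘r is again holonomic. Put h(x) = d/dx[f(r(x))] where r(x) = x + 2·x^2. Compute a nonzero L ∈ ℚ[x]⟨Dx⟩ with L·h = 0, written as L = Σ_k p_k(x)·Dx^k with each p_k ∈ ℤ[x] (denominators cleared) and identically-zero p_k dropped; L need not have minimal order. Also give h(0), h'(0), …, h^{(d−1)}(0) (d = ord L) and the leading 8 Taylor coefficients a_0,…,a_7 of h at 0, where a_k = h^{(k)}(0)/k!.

L = (12 + 48·x + 96·x^2) + (-1 + 24·x^2 + 32·x^3)·Dx  (order 1).
h: a_k = 8, 96, 768, 5632, 38400, 251904, 1605632, 10027008, …
ICs: h(0) = 8.

f: a_k = 2, 8, 32, 128, 512, 2048, 8192, 32768, …
L₀ from L_f via x↦r, Dx↦r'^{-1}Dx.
h₀' ⇒ L via d/dx closure of L₀.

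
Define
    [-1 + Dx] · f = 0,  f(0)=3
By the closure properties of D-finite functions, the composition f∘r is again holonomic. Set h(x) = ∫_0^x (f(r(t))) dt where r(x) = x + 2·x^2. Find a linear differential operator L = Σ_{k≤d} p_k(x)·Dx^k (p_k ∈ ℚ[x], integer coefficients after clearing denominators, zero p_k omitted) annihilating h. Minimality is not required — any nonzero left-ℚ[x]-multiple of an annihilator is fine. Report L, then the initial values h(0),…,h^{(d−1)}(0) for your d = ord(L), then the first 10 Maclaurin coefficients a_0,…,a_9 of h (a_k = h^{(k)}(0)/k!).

L = (-1 - 4·x)·Dx + Dx^2  (order 2).
h: a_k = 0, 3, 3/2, 5/2, 13/8, 73/40, 281/240, 1741/1680, 1697/2688, 57233/120960, …
ICs: h(0) = 0, h′(0) = 3.

f: a_k = 3, 3, 3/2, 1/2, 1/8, 1/40, 1/240, 1/1680, 1/13440, 1/120960, …
Substitute x→r, Dx→(1/r')Dx; clear ⇒ L₀.
h=∫h₀ ⇒ L = L₀·Dx.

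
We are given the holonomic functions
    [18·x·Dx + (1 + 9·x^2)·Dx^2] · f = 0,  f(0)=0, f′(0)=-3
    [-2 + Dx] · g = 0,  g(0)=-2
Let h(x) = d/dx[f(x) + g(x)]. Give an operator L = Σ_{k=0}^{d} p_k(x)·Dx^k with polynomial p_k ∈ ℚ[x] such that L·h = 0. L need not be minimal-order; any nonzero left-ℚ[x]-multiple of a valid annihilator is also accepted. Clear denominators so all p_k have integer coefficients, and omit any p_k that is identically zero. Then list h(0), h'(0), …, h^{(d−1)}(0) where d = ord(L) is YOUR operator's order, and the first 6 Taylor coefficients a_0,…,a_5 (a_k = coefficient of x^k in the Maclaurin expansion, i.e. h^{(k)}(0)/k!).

L = (18 - 36·x - 486·x^2 - 324·x^3) + (-11 + 207·x^2 - 162·x^4)·Dx + (1 + 9·x + 18·x^2 + 81·x^3 + 81·x^4)·Dx^2  (order 2).
h: a_k = -7, -8, 19, -16/3, -737/3, -16/15, …
ICs: h(0) = -7, h′(0) = -8.

f: a_k = 0, -3, 0, 9, 0, -243/5, …
g: a_k = -2, -4, -4, -8/3, -4/3, -8/15, …
L₀ := lclm(L_f,L_g); ord L₀ ≤ 2+1.
h₀' ⇒ L via d/dx closure of L₀.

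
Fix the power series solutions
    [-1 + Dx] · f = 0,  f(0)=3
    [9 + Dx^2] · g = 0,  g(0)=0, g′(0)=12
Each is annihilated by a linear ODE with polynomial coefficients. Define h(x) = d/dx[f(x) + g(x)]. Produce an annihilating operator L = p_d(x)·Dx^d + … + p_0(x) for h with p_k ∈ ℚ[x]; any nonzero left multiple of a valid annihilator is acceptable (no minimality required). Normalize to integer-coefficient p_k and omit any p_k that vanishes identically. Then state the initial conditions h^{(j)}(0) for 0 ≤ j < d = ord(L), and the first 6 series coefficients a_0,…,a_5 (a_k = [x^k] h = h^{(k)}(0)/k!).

f: a_k = 3, 3, 3/2, 1/2, 1/8, 1/40, …
g: a_k = 0, 12, 0, -18, 0, 81/10, …
f+g: L₀ = lclm(L_f,L_g), ord ≤ 1+2.
Differentiate: ansatz ord ≤ ord L₀ ⇒ L.
L = 9 - 9·Dx + Dx^2 - Dx^3  (order 3).
h: a_k = 15, 3, -105/2, 1/2, 325/8, 1/40, …
ICs: h(0) = 15, h′(0) = 3, h′′(0) = -105.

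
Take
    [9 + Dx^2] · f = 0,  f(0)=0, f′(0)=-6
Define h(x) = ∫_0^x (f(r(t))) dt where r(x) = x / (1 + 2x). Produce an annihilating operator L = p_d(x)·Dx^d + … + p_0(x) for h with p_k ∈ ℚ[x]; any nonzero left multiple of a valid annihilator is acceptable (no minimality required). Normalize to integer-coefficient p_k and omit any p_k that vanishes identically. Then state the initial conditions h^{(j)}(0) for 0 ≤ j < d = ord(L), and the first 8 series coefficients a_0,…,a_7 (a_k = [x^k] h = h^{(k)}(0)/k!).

L = 9·Dx + (4 + 24·x + 48·x^2 + 32·x^3)·Dx^2 + (1 + 8·x + 24·x^2 + 32·x^3 + 16·x^4)·Dx^3  (order 3).
h: a_k = 0, 0, -3, 4, -15/4, -6/5, 773/40, -975/14, …
ICs: h(0) = 0, h′(0) = 0, h′′(0) = -6.

f: a_k = 0, -6, 0, 9, 0, -81/20, 0, 243/280, …
L₀ from L_f via x↦r, Dx↦r'^{-1}Dx.
∫: right-multiply L₀ by Dx.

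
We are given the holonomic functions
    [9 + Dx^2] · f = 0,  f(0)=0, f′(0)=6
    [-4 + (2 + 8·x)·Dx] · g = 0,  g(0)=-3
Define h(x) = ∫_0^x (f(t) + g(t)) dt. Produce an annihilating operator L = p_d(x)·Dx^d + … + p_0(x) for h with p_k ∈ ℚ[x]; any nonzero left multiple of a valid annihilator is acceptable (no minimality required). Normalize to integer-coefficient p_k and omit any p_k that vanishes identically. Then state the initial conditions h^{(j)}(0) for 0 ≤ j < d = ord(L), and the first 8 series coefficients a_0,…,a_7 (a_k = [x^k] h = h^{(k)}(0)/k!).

L = (-378 - 1296·x - 2592·x^2)·Dx + (45 + 828·x + 3888·x^2 + 5184·x^3)·Dx^2 + (-42 - 144·x - 288·x^2)·Dx^3 + (5 + 92·x + 432·x^2 + 576·x^3)·Dx^4  (order 4).
h: a_k = 0, -3, 0, 2, -21/4, 6, -533/40, 36, …
ICs: h(0) = 0, h′(0) = -3, h′′(0) = 0, h′′′(0) = 12.

f: a_k = 0, 6, 0, -9, 0, 81/20, 0, -243/280, …
g: a_k = -3, -6, 6, -12, 30, -84, 252, -792, …
Sum ⇒ L₀ = lclm(L_f,L_g) in ℚ(x)⟨Dx⟩.
Integrate: L := L₀·Dx.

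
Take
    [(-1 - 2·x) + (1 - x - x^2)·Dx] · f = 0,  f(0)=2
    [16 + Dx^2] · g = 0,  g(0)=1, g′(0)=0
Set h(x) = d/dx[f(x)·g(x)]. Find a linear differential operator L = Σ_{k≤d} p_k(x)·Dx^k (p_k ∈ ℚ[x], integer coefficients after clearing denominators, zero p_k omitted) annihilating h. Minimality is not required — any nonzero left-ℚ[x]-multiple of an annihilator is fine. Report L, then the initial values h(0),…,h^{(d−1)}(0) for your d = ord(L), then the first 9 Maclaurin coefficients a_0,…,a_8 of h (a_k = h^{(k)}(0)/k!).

L = (54 - 256·x - 128·x^2 + 256·x^3 + 128·x^4) + (-13 - 10·x + 48·x^2 + 32·x^3)·Dx + (7 - 15·x - 7·x^2 + 16·x^3 + 8·x^4)·Dx^2  (order 2).
h: a_k = 2, -24, -30, -8/3, -160/3, -2044/15, -10514/45, -44384/105, -27158/35, …
ICs: h(0) = 2, h′(0) = -24.

f: a_k = 2, 2, 4, 6, 10, 16, 26, 42, 68, …
g: a_k = 1, 0, -8, 0, 32/3, 0, -256/45, 0, 512/315, …
h₀=f·g: eliminate ⇒ L₀, order ≤ 1·2.
h=h₀': d/dx-closure on L₀ ⇒ L.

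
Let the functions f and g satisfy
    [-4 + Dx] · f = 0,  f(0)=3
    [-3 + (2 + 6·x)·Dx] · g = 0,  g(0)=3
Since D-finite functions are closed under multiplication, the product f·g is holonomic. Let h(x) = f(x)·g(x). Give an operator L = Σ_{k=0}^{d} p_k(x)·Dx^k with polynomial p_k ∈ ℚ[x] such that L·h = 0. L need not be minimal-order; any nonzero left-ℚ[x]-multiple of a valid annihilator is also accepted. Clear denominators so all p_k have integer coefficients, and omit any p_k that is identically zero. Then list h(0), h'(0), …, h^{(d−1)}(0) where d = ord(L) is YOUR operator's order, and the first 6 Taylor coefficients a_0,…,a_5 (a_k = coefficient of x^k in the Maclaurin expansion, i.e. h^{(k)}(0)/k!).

L = (-11 - 24·x) + (2 + 6·x)·Dx  (order 1).
h: a_k = 9, 99/2, 927/8, 2859/16, 24483/128, 230649/1280, …
ICs: h(0) = 9.

f: a_k = 3, 12, 24, 32, 32, 128/5, …
g: a_k = 3, 9/2, -27/8, 81/16, -1215/128, 5103/256, …
Product ⇒ symmetric product L₀, ord ≤ 1.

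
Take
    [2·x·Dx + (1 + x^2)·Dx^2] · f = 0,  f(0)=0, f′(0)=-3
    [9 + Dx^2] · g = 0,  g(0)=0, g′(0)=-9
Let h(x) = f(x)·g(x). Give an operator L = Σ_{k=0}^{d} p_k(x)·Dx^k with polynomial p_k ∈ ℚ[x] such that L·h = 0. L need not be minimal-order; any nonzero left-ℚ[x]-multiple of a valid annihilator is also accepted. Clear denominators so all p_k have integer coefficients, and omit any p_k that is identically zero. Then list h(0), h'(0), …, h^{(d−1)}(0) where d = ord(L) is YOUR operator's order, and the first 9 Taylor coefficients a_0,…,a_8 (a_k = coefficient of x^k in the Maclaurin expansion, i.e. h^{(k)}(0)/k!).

f: a_k = 0, -3, 0, 1, 0, -3/5, 0, 3/7, 0, …
g: a_k = 0, -9, 0, 27/2, 0, -243/40, 0, 729/560, 0, …
h₀=f·g: eliminate ⇒ L₀, order ≤ 2·2.
L = (1170 + 3834·x^2 + 4779·x^4 + 2916·x^6 + 729·x^8) + (396·x + 1044·x^3 + 972·x^5 + 324·x^7)·Dx + (220 + 768·x^2 + 1026·x^4 + 648·x^6 + 162·x^8)·Dx^2 + (44·x + 116·x^3 + 108·x^5 + 36·x^7)·Dx^3 + (10 + 38·x^2 + 55·x^4 + 36·x^6 + 9·x^8)·Dx^4  (order 4).
h: a_k = 0, 0, 27, 0, -99/2, 0, 297/8, 0, -351/16, …
ICs: h(0) = 0, h′(0) = 0, h′′(0) = 54, h′′′(0) = 0.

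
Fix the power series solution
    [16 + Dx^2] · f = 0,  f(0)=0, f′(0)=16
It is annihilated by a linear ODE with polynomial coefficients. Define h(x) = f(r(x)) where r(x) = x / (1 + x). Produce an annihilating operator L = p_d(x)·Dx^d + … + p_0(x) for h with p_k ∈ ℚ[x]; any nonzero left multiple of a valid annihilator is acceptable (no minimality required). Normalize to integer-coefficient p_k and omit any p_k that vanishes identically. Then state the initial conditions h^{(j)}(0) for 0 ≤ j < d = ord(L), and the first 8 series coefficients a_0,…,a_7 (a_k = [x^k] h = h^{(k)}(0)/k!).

f: a_k = 0, 16, 0, -128/3, 0, 512/15, 0, -4096/315, …
h₀=f(r): pull back L_f along r ⇒ L₀.
L = 16 + (2 + 6·x + 6·x^2 + 2·x^3)·Dx + (1 + 4·x + 6·x^2 + 4·x^3 + x^4)·Dx^2  (order 2).
h: a_k = 0, 16, -16, -80/3, 112, -3088/15, 240, -39376/315, …
ICs: h(0) = 0, h′(0) = 16.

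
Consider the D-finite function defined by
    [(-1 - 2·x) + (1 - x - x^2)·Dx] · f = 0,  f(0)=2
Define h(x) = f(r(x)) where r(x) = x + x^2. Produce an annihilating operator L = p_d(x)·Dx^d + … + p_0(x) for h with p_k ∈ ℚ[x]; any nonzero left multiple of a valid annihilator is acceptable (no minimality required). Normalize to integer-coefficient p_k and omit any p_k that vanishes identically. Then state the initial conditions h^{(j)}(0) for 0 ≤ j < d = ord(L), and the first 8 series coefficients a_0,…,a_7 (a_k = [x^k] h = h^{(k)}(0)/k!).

L = (1 + 4·x + 6·x^2 + 4·x^3) + (-1 + x + 2·x^2 + 2·x^3 + x^4)·Dx  (order 1).
h: a_k = 2, 2, 6, 14, 32, 74, 172, 398, …
ICs: h(0) = 2.

f: a_k = 2, 2, 4, 6, 10, 16, 26, 42, …
Substitute x→r, Dx→(1/r')Dx; clear ⇒ L₀.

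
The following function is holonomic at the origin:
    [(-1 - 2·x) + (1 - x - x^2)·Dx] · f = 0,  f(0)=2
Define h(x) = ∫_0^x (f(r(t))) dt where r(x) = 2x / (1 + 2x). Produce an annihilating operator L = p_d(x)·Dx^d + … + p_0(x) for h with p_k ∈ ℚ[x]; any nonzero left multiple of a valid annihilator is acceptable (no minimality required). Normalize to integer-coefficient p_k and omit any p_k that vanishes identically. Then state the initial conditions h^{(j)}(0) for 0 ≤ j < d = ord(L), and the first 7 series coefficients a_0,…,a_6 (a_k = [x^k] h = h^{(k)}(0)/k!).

f: a_k = 2, 2, 4, 6, 10, 16, 26, …
Change of var in L_f (x↦r) gives L₀.
∫: right-multiply L₀ by Dx.
L = (2 + 12·x)·Dx + (-1 - 4·x + 8·x^3)·Dx^2  (order 2).
h: a_k = 0, 2, 2, 8/3, 0, 32/5, -32/3, …
ICs: h(0) = 0, h′(0) = 2.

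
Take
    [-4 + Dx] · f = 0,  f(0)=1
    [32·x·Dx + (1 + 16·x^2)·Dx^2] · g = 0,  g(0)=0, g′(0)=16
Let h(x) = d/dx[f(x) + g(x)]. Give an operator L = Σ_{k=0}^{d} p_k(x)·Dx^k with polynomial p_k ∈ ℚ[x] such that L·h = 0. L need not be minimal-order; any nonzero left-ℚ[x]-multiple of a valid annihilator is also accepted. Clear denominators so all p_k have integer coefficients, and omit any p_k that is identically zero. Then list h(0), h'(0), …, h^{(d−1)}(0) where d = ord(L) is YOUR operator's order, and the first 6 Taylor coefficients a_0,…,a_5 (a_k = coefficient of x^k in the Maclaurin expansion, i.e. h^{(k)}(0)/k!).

f: a_k = 1, 4, 8, 32/3, 32/3, 128/15, …
g: a_k = 0, 16, 0, -256/3, 0, 4096/5, …
Weyl lclm of L_f,L_g ⇒ L₀ (ord ≤ 3).
Differentiate: ansatz ord ≤ ord L₀ ⇒ L.
L = (32 - 256·x - 512·x^2) + (-12 + 48·x + 64·x^2 - 256·x^3)·Dx + (1 + 4·x + 16·x^2 + 64·x^3)·Dx^2  (order 2).
h: a_k = 20, 16, -224, 128/3, 12416/3, 512/15, …
ICs: h(0) = 20, h′(0) = 16.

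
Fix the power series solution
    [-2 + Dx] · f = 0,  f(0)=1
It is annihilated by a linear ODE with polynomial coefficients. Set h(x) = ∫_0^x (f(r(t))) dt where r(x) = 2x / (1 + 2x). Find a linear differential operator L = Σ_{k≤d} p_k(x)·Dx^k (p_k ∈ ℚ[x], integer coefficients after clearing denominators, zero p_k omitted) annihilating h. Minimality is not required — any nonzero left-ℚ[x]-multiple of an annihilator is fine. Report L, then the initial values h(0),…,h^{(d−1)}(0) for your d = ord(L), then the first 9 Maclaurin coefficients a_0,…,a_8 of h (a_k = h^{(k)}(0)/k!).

f: a_k = 1, 2, 2, 4/3, 2/3, 4/15, 4/45, 8/315, 2/315, …
Substitute x→r, Dx→(1/r')Dx; clear ⇒ L₀.
h=∫h₀ ⇒ L = L₀·Dx.
L = -4·Dx + (1 + 4·x + 4·x^2)·Dx^2  (order 2).
h: a_k = 0, 1, 2, 0, -4/3, 32/15, -32/15, 256/315, 160/63, …
ICs: h(0) = 0, h′(0) = 1.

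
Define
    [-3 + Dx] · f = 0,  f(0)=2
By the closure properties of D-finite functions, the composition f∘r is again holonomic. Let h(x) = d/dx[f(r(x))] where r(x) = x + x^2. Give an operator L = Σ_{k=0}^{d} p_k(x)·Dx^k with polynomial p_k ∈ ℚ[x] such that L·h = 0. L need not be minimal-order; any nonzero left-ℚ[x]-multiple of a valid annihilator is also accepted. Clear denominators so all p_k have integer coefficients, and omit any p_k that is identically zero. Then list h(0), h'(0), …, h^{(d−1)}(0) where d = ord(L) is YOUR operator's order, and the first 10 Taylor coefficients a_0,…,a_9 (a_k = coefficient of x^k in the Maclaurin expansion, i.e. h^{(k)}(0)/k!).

L = (5 + 12·x + 12·x^2) + (-1 - 2·x)·Dx  (order 1).
h: a_k = 6, 30, 81, 171, 1161/4, 8613/20, 4509/8, 188217/280, 1646811/2240, 1678239/2240, …
ICs: h(0) = 6.

f: a_k = 2, 6, 9, 9, 27/4, 81/20, 81/40, 243/280, 729/2240, 243/2240, …
Substitute x→r, Dx→(1/r')Dx; clear ⇒ L₀.
h=h₀': d/dx-closure on L₀ ⇒ L.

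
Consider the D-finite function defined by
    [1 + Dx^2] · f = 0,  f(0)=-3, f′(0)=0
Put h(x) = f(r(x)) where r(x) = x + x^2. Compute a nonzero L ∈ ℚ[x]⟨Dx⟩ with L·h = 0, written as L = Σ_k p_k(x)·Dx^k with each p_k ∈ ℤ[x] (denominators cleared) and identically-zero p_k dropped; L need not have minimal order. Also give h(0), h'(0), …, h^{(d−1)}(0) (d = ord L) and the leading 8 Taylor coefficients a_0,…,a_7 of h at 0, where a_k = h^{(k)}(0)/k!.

L = (1 + 6·x + 12·x^2 + 8·x^3) - 2·Dx + (1 + 2·x)·Dx^2  (order 2).
h: a_k = -3, 0, 3/2, 3, 11/8, -1/2, -179/240, -19/40, …
ICs: h(0) = -3, h′(0) = 0.

f: a_k = -3, 0, 3/2, 0, -1/8, 0, 1/240, 0, …
Change of var in L_f (x↦r) gives L₀.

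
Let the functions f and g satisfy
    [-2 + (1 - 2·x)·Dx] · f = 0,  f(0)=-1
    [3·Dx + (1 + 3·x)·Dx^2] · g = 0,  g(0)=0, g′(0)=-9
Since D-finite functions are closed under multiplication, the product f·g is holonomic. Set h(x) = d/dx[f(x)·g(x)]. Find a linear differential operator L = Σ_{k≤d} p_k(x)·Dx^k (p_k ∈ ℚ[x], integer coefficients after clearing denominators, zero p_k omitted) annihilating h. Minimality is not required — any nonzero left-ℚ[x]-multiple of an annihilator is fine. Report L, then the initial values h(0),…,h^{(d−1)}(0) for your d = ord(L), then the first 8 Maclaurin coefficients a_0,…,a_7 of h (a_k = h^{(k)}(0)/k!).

L = 24 + 30·x·Dx + (-1 - x + 6·x^2)·Dx^2  (order 2).
h: a_k = 9, 9, 108, 45, 1683/2, -837/5, 30852/5, -195273/35, …
ICs: h(0) = 9, h′(0) = 9.

f: a_k = -1, -2, -4, -8, -16, -32, -64, -128, …
g: a_k = 0, -9, 27/2, -27, 243/4, -729/5, 729/2, -6561/7, …
f·g: L₀ = L_f ⊗_s L_g, ord ≤ 1·2.
Derive L from L₀ (diff closure).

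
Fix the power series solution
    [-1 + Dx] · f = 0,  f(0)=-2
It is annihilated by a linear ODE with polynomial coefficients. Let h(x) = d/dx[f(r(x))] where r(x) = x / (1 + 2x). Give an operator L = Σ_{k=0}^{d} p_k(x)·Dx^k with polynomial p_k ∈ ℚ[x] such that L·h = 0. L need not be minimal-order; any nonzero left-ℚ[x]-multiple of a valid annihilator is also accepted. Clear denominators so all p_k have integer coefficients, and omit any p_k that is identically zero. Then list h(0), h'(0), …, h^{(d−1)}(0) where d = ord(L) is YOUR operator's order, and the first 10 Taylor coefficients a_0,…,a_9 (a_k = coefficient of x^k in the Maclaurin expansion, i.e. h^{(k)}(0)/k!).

L = (-3 - 8·x) + (-1 - 4·x - 4·x^2)·Dx  (order 1).
h: a_k = -2, 6, -13, 71/3, -147/4, 2699/60, -9157/360, -68731/840, 8443151/20160, -236126701/181440, …
ICs: h(0) = -2.

f: a_k = -2, -2, -1, -1/3, -1/12, -1/60, -1/360, -1/2520, -1/20160, -1/181440, …
L₀ from L_f via x↦r, Dx↦r'^{-1}Dx.
Differentiate: ansatz ord ≤ ord L₀ ⇒ L.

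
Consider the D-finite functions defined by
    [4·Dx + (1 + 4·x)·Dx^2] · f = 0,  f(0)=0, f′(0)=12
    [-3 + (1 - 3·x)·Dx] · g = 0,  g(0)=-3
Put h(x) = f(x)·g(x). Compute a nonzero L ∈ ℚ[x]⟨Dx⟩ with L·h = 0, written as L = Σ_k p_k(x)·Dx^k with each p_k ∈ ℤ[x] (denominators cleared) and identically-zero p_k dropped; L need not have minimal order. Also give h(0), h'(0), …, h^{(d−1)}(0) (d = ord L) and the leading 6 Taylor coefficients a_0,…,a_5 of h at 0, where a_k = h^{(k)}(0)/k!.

f: a_k = 0, 12, -24, 64, -192, 3072/5, …
g: a_k = -3, -9, -27, -81, -243, -729, …
h₀=f·g: eliminate ⇒ L₀, order ≤ 2·1.
L = 12 + (2 + 36·x)·Dx + (-1 - x + 12·x^2)·Dx^2  (order 2).
h: a_k = 0, -36, -36, -300, -324, -14076/5, …
ICs: h(0) = 0, h′(0) = -36.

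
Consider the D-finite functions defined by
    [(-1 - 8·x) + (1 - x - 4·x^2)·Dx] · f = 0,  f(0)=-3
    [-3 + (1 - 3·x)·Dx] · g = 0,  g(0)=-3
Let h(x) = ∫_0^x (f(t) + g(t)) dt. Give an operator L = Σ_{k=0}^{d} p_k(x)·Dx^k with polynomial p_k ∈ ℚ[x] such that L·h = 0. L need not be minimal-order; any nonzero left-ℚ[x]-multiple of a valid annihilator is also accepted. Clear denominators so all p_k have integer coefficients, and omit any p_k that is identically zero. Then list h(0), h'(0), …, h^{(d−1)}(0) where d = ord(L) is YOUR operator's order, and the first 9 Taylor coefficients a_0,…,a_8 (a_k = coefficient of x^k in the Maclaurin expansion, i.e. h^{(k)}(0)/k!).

L = (6 - 72·x + 144·x^2 - 144·x^3)·Dx + (4 - 84·x^2 + 252·x^3 - 288·x^4)·Dx^2 + (-1 + 8·x - 21·x^2 + 8·x^3 + 54·x^4 - 72·x^5)·Dx^3  (order 3).
h: a_k = 0, -6, -6, -14, -27, -66, -154, -390, -1971/2, …
ICs: h(0) = 0, h′(0) = -6, h′′(0) = -12.

f: a_k = -3, -3, -15, -27, -87, -195, -543, -1323, -3495, …
g: a_k = -3, -9, -27, -81, -243, -729, -2187, -6561, -19683, …
L₀ := lclm(L_f,L_g); ord L₀ ≤ 1+1.
∫: right-multiply L₀ by Dx.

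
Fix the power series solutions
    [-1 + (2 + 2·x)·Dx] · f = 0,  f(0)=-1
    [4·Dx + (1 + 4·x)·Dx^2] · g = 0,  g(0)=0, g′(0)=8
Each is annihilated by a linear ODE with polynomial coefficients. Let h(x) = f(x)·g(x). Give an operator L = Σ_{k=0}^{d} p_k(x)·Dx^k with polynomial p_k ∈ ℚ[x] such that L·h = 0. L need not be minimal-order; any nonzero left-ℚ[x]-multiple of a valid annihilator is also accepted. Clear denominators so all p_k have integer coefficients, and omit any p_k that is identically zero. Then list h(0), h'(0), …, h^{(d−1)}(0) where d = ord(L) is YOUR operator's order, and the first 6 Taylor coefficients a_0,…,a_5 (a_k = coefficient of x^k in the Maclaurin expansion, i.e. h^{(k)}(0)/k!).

L = (-5 + 4·x) + (12 + 12·x)·Dx + (4 + 24·x + 36·x^2 + 16·x^3)·Dx^2  (order 2).
h: a_k = 0, -8, 12, -101/3, 625/6, -81349/240, …
ICs: h(0) = 0, h′(0) = -8.

f: a_k = -1, -1/2, 1/8, -1/16, 5/128, -7/256, …
g: a_k = 0, 8, -16, 128/3, -128, 2048/5, …
h₀=f·g: eliminate ⇒ L₀, order ≤ 1·2.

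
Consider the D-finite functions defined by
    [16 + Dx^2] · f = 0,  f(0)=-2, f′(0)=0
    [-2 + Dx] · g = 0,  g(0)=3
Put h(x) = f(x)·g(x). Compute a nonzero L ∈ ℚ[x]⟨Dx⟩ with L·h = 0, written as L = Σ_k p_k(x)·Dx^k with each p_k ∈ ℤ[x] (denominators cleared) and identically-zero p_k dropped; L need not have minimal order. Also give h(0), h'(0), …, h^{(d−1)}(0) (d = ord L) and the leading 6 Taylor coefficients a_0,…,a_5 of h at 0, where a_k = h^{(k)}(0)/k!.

f: a_k = -2, 0, 16, 0, -64/3, 0, …
g: a_k = 3, 6, 6, 4, 2, 4/5, …
Product ⇒ symmetric product L₀, ord ≤ 2.
L = 20 - 4·Dx + Dx^2  (order 2).
h: a_k = -6, -12, 36, 88, 28, -328/5, …
ICs: h(0) = -6, h′(0) = -12.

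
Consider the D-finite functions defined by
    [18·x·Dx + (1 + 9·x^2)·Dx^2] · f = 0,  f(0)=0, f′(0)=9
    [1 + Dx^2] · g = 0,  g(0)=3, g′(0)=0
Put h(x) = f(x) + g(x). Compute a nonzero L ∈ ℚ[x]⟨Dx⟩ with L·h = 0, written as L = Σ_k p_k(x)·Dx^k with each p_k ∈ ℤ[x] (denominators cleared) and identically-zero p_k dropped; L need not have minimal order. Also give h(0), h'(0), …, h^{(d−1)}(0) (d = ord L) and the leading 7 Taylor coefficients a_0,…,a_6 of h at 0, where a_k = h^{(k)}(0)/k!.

f: a_k = 0, 9, 0, -27, 0, 729/5, 0, …
g: a_k = 3, 0, -3/2, 0, 1/8, 0, -1/240, …
Weyl lclm of L_f,L_g ⇒ L₀ (ord ≤ 4).
L = (-1926·x + 17820·x^3 + 1458·x^5)·Dx + (-17 + 351·x^2 + 4617·x^4 + 729·x^6)·Dx^2 + (-1926·x + 17820·x^3 + 1458·x^5)·Dx^3 + (-17 + 351·x^2 + 4617·x^4 + 729·x^6)·Dx^4  (order 4).
h: a_k = 3, 9, -3/2, -27, 1/8, 729/5, -1/240, …
ICs: h(0) = 3, h′(0) = 9, h′′(0) = -3, h′′′(0) = -162.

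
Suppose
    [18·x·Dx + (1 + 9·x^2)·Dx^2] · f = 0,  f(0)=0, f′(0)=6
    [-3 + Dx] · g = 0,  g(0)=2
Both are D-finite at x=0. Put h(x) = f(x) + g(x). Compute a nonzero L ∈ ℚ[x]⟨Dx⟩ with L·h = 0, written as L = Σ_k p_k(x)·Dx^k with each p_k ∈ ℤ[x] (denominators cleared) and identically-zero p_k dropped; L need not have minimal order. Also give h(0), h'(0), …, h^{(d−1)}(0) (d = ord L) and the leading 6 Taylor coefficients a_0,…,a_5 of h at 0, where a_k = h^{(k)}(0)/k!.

f: a_k = 0, 6, 0, -18, 0, 486/5, …
g: a_k = 2, 6, 9, 9, 27/4, 81/20, …
L₀ := lclm(L_f,L_g); ord L₀ ≤ 2+1.
L = (18 - 108·x - 162·x^2)·Dx + (-9 + 27·x + 27·x^2 - 81·x^3)·Dx^2 + (1 + 3·x + 9·x^2 + 27·x^3)·Dx^3  (order 3).
h: a_k = 2, 12, 9, -9, 27/4, 405/4, …
ICs: h(0) = 2, h′(0) = 12, h′′(0) = 18.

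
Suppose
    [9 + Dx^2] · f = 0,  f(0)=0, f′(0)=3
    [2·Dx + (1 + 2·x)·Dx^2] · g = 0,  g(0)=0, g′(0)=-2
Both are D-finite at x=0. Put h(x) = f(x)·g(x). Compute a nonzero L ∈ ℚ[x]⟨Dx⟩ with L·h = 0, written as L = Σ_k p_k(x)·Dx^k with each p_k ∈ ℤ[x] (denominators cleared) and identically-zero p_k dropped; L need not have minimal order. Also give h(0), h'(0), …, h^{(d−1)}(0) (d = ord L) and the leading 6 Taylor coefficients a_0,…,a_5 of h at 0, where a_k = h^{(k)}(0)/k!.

f: a_k = 0, 3, 0, -9/2, 0, 81/40, …
g: a_k = 0, -2, 2, -8/3, 4, -32/5, …
h₀=f·g: eliminate ⇒ L₀, order ≤ 2·2.
L = (63 + 1053·x + 3969·x^2 + 5832·x^3 + 2916·x^4) + (63 + 450·x + 972·x^2 + 648·x^3)·Dx + (25 + 270·x + 918·x^2 + 1296·x^3 + 648·x^4)·Dx^2 + (7 + 50·x + 108·x^2 + 72·x^3)·Dx^3 + (2 + 17·x + 53·x^2 + 72·x^3 + 36·x^4)·Dx^4  (order 4).
h: a_k = 0, 0, -6, 6, 1, 3, …
ICs: h(0) = 0, h′(0) = 0, h′′(0) = -12, h′′′(0) = 36.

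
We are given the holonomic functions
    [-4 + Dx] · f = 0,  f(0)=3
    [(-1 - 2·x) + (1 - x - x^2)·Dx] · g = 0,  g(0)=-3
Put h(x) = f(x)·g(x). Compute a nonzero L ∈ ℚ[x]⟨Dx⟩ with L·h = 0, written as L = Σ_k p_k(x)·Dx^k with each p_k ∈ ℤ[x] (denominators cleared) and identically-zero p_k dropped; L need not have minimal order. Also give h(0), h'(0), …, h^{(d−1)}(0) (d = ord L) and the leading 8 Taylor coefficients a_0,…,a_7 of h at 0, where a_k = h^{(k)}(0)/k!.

f: a_k = 3, 12, 24, 32, 32, 128/5, 256/15, 1024/105, …
g: a_k = -3, -3, -6, -9, -15, -24, -39, -63, …
h₀=f·g: eliminate ⇒ L₀, order ≤ 1·1.
L = (5 - 2·x - 4·x^2) + (-1 + x + x^2)·Dx  (order 1).
h: a_k = -9, -45, -126, -267, -489, -4164/5, -1373, -78227/35, …
ICs: h(0) = -9.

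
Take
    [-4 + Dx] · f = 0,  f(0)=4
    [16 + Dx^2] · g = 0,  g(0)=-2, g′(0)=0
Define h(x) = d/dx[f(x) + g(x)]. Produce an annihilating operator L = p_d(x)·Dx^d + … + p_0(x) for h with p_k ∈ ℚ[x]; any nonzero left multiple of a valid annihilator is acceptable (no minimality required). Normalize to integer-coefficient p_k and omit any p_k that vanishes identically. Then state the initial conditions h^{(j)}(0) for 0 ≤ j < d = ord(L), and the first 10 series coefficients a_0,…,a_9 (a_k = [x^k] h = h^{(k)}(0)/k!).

f: a_k = 4, 16, 32, 128/3, 128/3, 512/15, 1024/45, 4096/315, 2048/315, 8192/2835, …
g: a_k = -2, 0, 16, 0, -64/3, 0, 512/45, 0, -1024/315, 0, …
f+g: L₀ = lclm(L_f,L_g), ord ≤ 1+2.
h=h₀': d/dx-closure on L₀ ⇒ L.
L = 64 - 16·Dx + 4·Dx^2 - Dx^3  (order 3).
h: a_k = 16, 96, 128, 256/3, 512/3, 1024/5, 4096/45, 8192/315, 8192/315, 16384/945, …
ICs: h(0) = 16, h′(0) = 96, h′′(0) = 256.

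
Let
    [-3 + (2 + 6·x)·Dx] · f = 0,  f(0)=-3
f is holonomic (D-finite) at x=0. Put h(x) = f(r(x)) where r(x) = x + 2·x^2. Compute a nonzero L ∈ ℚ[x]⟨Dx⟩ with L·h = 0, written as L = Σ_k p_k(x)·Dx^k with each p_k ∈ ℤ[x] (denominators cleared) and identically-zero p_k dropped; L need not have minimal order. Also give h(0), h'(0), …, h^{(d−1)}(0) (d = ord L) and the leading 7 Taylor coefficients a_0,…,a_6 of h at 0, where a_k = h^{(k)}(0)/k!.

f: a_k = -3, -9/2, 27/8, -81/16, 1215/128, -5103/256, 45927/1024, …
f∘r: x↦r, Dx↦Dx/r' in L_f ⇒ L₀.
L = (-3 - 12·x) + (2 + 6·x + 12·x^2)·Dx  (order 1).
h: a_k = -3, -9/2, -45/8, 135/16, -945/128, -1215/256, 33615/1024, …
ICs: h(0) = -3.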